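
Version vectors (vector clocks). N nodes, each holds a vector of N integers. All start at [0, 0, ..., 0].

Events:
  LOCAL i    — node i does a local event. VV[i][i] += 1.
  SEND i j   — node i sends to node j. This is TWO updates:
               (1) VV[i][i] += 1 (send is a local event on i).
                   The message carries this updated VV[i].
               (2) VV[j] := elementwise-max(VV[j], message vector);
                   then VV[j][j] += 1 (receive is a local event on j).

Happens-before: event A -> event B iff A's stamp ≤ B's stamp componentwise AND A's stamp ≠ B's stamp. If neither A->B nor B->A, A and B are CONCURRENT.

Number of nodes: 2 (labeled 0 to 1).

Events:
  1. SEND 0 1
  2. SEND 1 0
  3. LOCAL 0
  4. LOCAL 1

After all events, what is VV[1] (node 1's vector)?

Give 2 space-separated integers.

Answer: 1 3

Derivation:
Initial: VV[0]=[0, 0]
Initial: VV[1]=[0, 0]
Event 1: SEND 0->1: VV[0][0]++ -> VV[0]=[1, 0], msg_vec=[1, 0]; VV[1]=max(VV[1],msg_vec) then VV[1][1]++ -> VV[1]=[1, 1]
Event 2: SEND 1->0: VV[1][1]++ -> VV[1]=[1, 2], msg_vec=[1, 2]; VV[0]=max(VV[0],msg_vec) then VV[0][0]++ -> VV[0]=[2, 2]
Event 3: LOCAL 0: VV[0][0]++ -> VV[0]=[3, 2]
Event 4: LOCAL 1: VV[1][1]++ -> VV[1]=[1, 3]
Final vectors: VV[0]=[3, 2]; VV[1]=[1, 3]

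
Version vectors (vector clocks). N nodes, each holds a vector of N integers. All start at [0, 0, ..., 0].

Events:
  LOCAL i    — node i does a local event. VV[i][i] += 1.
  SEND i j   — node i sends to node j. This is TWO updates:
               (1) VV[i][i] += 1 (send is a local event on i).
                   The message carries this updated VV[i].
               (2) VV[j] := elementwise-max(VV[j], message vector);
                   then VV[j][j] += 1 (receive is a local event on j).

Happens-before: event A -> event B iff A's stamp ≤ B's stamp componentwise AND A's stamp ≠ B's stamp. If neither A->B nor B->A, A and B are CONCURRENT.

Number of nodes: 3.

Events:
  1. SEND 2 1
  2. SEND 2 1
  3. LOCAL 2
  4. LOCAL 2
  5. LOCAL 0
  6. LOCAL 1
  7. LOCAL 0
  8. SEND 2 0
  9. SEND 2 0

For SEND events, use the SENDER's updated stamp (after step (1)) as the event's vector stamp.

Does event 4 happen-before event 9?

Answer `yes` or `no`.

Answer: yes

Derivation:
Initial: VV[0]=[0, 0, 0]
Initial: VV[1]=[0, 0, 0]
Initial: VV[2]=[0, 0, 0]
Event 1: SEND 2->1: VV[2][2]++ -> VV[2]=[0, 0, 1], msg_vec=[0, 0, 1]; VV[1]=max(VV[1],msg_vec) then VV[1][1]++ -> VV[1]=[0, 1, 1]
Event 2: SEND 2->1: VV[2][2]++ -> VV[2]=[0, 0, 2], msg_vec=[0, 0, 2]; VV[1]=max(VV[1],msg_vec) then VV[1][1]++ -> VV[1]=[0, 2, 2]
Event 3: LOCAL 2: VV[2][2]++ -> VV[2]=[0, 0, 3]
Event 4: LOCAL 2: VV[2][2]++ -> VV[2]=[0, 0, 4]
Event 5: LOCAL 0: VV[0][0]++ -> VV[0]=[1, 0, 0]
Event 6: LOCAL 1: VV[1][1]++ -> VV[1]=[0, 3, 2]
Event 7: LOCAL 0: VV[0][0]++ -> VV[0]=[2, 0, 0]
Event 8: SEND 2->0: VV[2][2]++ -> VV[2]=[0, 0, 5], msg_vec=[0, 0, 5]; VV[0]=max(VV[0],msg_vec) then VV[0][0]++ -> VV[0]=[3, 0, 5]
Event 9: SEND 2->0: VV[2][2]++ -> VV[2]=[0, 0, 6], msg_vec=[0, 0, 6]; VV[0]=max(VV[0],msg_vec) then VV[0][0]++ -> VV[0]=[4, 0, 6]
Event 4 stamp: [0, 0, 4]
Event 9 stamp: [0, 0, 6]
[0, 0, 4] <= [0, 0, 6]? True. Equal? False. Happens-before: True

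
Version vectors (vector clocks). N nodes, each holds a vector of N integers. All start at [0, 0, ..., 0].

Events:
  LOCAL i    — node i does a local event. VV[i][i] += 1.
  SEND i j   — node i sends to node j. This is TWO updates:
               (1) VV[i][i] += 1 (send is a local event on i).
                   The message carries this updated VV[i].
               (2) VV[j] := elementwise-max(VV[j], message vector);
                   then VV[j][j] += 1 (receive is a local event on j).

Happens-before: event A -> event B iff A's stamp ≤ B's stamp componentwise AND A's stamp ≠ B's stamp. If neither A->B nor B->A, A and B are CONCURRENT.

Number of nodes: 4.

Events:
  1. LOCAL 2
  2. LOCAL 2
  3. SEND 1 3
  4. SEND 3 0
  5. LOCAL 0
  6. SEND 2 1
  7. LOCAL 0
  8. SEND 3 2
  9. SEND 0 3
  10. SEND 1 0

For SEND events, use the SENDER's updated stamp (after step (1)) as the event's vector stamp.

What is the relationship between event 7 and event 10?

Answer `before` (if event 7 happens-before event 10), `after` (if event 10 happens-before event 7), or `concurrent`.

Answer: concurrent

Derivation:
Initial: VV[0]=[0, 0, 0, 0]
Initial: VV[1]=[0, 0, 0, 0]
Initial: VV[2]=[0, 0, 0, 0]
Initial: VV[3]=[0, 0, 0, 0]
Event 1: LOCAL 2: VV[2][2]++ -> VV[2]=[0, 0, 1, 0]
Event 2: LOCAL 2: VV[2][2]++ -> VV[2]=[0, 0, 2, 0]
Event 3: SEND 1->3: VV[1][1]++ -> VV[1]=[0, 1, 0, 0], msg_vec=[0, 1, 0, 0]; VV[3]=max(VV[3],msg_vec) then VV[3][3]++ -> VV[3]=[0, 1, 0, 1]
Event 4: SEND 3->0: VV[3][3]++ -> VV[3]=[0, 1, 0, 2], msg_vec=[0, 1, 0, 2]; VV[0]=max(VV[0],msg_vec) then VV[0][0]++ -> VV[0]=[1, 1, 0, 2]
Event 5: LOCAL 0: VV[0][0]++ -> VV[0]=[2, 1, 0, 2]
Event 6: SEND 2->1: VV[2][2]++ -> VV[2]=[0, 0, 3, 0], msg_vec=[0, 0, 3, 0]; VV[1]=max(VV[1],msg_vec) then VV[1][1]++ -> VV[1]=[0, 2, 3, 0]
Event 7: LOCAL 0: VV[0][0]++ -> VV[0]=[3, 1, 0, 2]
Event 8: SEND 3->2: VV[3][3]++ -> VV[3]=[0, 1, 0, 3], msg_vec=[0, 1, 0, 3]; VV[2]=max(VV[2],msg_vec) then VV[2][2]++ -> VV[2]=[0, 1, 4, 3]
Event 9: SEND 0->3: VV[0][0]++ -> VV[0]=[4, 1, 0, 2], msg_vec=[4, 1, 0, 2]; VV[3]=max(VV[3],msg_vec) then VV[3][3]++ -> VV[3]=[4, 1, 0, 4]
Event 10: SEND 1->0: VV[1][1]++ -> VV[1]=[0, 3, 3, 0], msg_vec=[0, 3, 3, 0]; VV[0]=max(VV[0],msg_vec) then VV[0][0]++ -> VV[0]=[5, 3, 3, 2]
Event 7 stamp: [3, 1, 0, 2]
Event 10 stamp: [0, 3, 3, 0]
[3, 1, 0, 2] <= [0, 3, 3, 0]? False
[0, 3, 3, 0] <= [3, 1, 0, 2]? False
Relation: concurrent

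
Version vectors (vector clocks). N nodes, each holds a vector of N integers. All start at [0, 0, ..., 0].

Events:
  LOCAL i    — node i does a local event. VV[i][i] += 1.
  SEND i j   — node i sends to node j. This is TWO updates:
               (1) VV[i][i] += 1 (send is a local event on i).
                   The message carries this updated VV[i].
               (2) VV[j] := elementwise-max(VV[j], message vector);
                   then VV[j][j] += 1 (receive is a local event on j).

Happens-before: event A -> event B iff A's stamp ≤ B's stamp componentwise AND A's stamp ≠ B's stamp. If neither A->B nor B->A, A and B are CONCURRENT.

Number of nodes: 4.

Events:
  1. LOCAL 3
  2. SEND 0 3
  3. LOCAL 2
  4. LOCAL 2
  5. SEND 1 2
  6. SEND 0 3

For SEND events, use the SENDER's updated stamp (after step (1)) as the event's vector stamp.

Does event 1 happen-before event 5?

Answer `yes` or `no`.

Answer: no

Derivation:
Initial: VV[0]=[0, 0, 0, 0]
Initial: VV[1]=[0, 0, 0, 0]
Initial: VV[2]=[0, 0, 0, 0]
Initial: VV[3]=[0, 0, 0, 0]
Event 1: LOCAL 3: VV[3][3]++ -> VV[3]=[0, 0, 0, 1]
Event 2: SEND 0->3: VV[0][0]++ -> VV[0]=[1, 0, 0, 0], msg_vec=[1, 0, 0, 0]; VV[3]=max(VV[3],msg_vec) then VV[3][3]++ -> VV[3]=[1, 0, 0, 2]
Event 3: LOCAL 2: VV[2][2]++ -> VV[2]=[0, 0, 1, 0]
Event 4: LOCAL 2: VV[2][2]++ -> VV[2]=[0, 0, 2, 0]
Event 5: SEND 1->2: VV[1][1]++ -> VV[1]=[0, 1, 0, 0], msg_vec=[0, 1, 0, 0]; VV[2]=max(VV[2],msg_vec) then VV[2][2]++ -> VV[2]=[0, 1, 3, 0]
Event 6: SEND 0->3: VV[0][0]++ -> VV[0]=[2, 0, 0, 0], msg_vec=[2, 0, 0, 0]; VV[3]=max(VV[3],msg_vec) then VV[3][3]++ -> VV[3]=[2, 0, 0, 3]
Event 1 stamp: [0, 0, 0, 1]
Event 5 stamp: [0, 1, 0, 0]
[0, 0, 0, 1] <= [0, 1, 0, 0]? False. Equal? False. Happens-before: False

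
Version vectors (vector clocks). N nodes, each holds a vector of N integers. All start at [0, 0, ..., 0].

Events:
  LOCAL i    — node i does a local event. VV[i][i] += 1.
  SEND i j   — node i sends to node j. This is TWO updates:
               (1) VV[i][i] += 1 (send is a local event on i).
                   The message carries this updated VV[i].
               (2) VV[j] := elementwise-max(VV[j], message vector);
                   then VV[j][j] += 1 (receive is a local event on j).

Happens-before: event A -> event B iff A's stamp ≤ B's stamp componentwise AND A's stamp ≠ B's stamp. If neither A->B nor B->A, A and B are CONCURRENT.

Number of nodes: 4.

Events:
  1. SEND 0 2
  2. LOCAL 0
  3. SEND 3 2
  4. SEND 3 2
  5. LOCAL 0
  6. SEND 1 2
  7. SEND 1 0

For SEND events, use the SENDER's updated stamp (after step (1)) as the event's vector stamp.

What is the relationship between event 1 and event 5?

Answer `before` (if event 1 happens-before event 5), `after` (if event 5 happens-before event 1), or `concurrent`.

Answer: before

Derivation:
Initial: VV[0]=[0, 0, 0, 0]
Initial: VV[1]=[0, 0, 0, 0]
Initial: VV[2]=[0, 0, 0, 0]
Initial: VV[3]=[0, 0, 0, 0]
Event 1: SEND 0->2: VV[0][0]++ -> VV[0]=[1, 0, 0, 0], msg_vec=[1, 0, 0, 0]; VV[2]=max(VV[2],msg_vec) then VV[2][2]++ -> VV[2]=[1, 0, 1, 0]
Event 2: LOCAL 0: VV[0][0]++ -> VV[0]=[2, 0, 0, 0]
Event 3: SEND 3->2: VV[3][3]++ -> VV[3]=[0, 0, 0, 1], msg_vec=[0, 0, 0, 1]; VV[2]=max(VV[2],msg_vec) then VV[2][2]++ -> VV[2]=[1, 0, 2, 1]
Event 4: SEND 3->2: VV[3][3]++ -> VV[3]=[0, 0, 0, 2], msg_vec=[0, 0, 0, 2]; VV[2]=max(VV[2],msg_vec) then VV[2][2]++ -> VV[2]=[1, 0, 3, 2]
Event 5: LOCAL 0: VV[0][0]++ -> VV[0]=[3, 0, 0, 0]
Event 6: SEND 1->2: VV[1][1]++ -> VV[1]=[0, 1, 0, 0], msg_vec=[0, 1, 0, 0]; VV[2]=max(VV[2],msg_vec) then VV[2][2]++ -> VV[2]=[1, 1, 4, 2]
Event 7: SEND 1->0: VV[1][1]++ -> VV[1]=[0, 2, 0, 0], msg_vec=[0, 2, 0, 0]; VV[0]=max(VV[0],msg_vec) then VV[0][0]++ -> VV[0]=[4, 2, 0, 0]
Event 1 stamp: [1, 0, 0, 0]
Event 5 stamp: [3, 0, 0, 0]
[1, 0, 0, 0] <= [3, 0, 0, 0]? True
[3, 0, 0, 0] <= [1, 0, 0, 0]? False
Relation: before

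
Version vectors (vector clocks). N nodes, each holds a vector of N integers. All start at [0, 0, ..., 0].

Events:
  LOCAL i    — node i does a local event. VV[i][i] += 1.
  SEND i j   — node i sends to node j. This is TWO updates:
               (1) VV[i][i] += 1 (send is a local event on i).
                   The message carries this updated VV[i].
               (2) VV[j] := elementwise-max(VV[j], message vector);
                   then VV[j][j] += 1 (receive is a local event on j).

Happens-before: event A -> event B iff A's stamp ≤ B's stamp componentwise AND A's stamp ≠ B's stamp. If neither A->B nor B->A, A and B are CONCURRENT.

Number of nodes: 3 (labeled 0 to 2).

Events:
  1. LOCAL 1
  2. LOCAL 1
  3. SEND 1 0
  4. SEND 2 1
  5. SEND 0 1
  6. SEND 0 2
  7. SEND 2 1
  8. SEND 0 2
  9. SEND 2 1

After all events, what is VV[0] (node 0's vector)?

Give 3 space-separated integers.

Initial: VV[0]=[0, 0, 0]
Initial: VV[1]=[0, 0, 0]
Initial: VV[2]=[0, 0, 0]
Event 1: LOCAL 1: VV[1][1]++ -> VV[1]=[0, 1, 0]
Event 2: LOCAL 1: VV[1][1]++ -> VV[1]=[0, 2, 0]
Event 3: SEND 1->0: VV[1][1]++ -> VV[1]=[0, 3, 0], msg_vec=[0, 3, 0]; VV[0]=max(VV[0],msg_vec) then VV[0][0]++ -> VV[0]=[1, 3, 0]
Event 4: SEND 2->1: VV[2][2]++ -> VV[2]=[0, 0, 1], msg_vec=[0, 0, 1]; VV[1]=max(VV[1],msg_vec) then VV[1][1]++ -> VV[1]=[0, 4, 1]
Event 5: SEND 0->1: VV[0][0]++ -> VV[0]=[2, 3, 0], msg_vec=[2, 3, 0]; VV[1]=max(VV[1],msg_vec) then VV[1][1]++ -> VV[1]=[2, 5, 1]
Event 6: SEND 0->2: VV[0][0]++ -> VV[0]=[3, 3, 0], msg_vec=[3, 3, 0]; VV[2]=max(VV[2],msg_vec) then VV[2][2]++ -> VV[2]=[3, 3, 2]
Event 7: SEND 2->1: VV[2][2]++ -> VV[2]=[3, 3, 3], msg_vec=[3, 3, 3]; VV[1]=max(VV[1],msg_vec) then VV[1][1]++ -> VV[1]=[3, 6, 3]
Event 8: SEND 0->2: VV[0][0]++ -> VV[0]=[4, 3, 0], msg_vec=[4, 3, 0]; VV[2]=max(VV[2],msg_vec) then VV[2][2]++ -> VV[2]=[4, 3, 4]
Event 9: SEND 2->1: VV[2][2]++ -> VV[2]=[4, 3, 5], msg_vec=[4, 3, 5]; VV[1]=max(VV[1],msg_vec) then VV[1][1]++ -> VV[1]=[4, 7, 5]
Final vectors: VV[0]=[4, 3, 0]; VV[1]=[4, 7, 5]; VV[2]=[4, 3, 5]

Answer: 4 3 0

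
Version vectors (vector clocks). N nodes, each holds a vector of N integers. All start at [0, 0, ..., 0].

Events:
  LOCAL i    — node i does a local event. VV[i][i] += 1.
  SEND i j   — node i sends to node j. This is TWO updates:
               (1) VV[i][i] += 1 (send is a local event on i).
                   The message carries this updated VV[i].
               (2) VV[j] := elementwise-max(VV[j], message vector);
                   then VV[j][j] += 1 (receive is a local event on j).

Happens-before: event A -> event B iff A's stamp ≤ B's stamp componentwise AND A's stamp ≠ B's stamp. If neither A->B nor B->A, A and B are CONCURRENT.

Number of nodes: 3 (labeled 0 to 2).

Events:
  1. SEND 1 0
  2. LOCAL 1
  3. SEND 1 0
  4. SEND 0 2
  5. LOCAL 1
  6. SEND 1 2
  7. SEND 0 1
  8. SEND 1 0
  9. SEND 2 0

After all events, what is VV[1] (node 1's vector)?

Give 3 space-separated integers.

Answer: 4 7 0

Derivation:
Initial: VV[0]=[0, 0, 0]
Initial: VV[1]=[0, 0, 0]
Initial: VV[2]=[0, 0, 0]
Event 1: SEND 1->0: VV[1][1]++ -> VV[1]=[0, 1, 0], msg_vec=[0, 1, 0]; VV[0]=max(VV[0],msg_vec) then VV[0][0]++ -> VV[0]=[1, 1, 0]
Event 2: LOCAL 1: VV[1][1]++ -> VV[1]=[0, 2, 0]
Event 3: SEND 1->0: VV[1][1]++ -> VV[1]=[0, 3, 0], msg_vec=[0, 3, 0]; VV[0]=max(VV[0],msg_vec) then VV[0][0]++ -> VV[0]=[2, 3, 0]
Event 4: SEND 0->2: VV[0][0]++ -> VV[0]=[3, 3, 0], msg_vec=[3, 3, 0]; VV[2]=max(VV[2],msg_vec) then VV[2][2]++ -> VV[2]=[3, 3, 1]
Event 5: LOCAL 1: VV[1][1]++ -> VV[1]=[0, 4, 0]
Event 6: SEND 1->2: VV[1][1]++ -> VV[1]=[0, 5, 0], msg_vec=[0, 5, 0]; VV[2]=max(VV[2],msg_vec) then VV[2][2]++ -> VV[2]=[3, 5, 2]
Event 7: SEND 0->1: VV[0][0]++ -> VV[0]=[4, 3, 0], msg_vec=[4, 3, 0]; VV[1]=max(VV[1],msg_vec) then VV[1][1]++ -> VV[1]=[4, 6, 0]
Event 8: SEND 1->0: VV[1][1]++ -> VV[1]=[4, 7, 0], msg_vec=[4, 7, 0]; VV[0]=max(VV[0],msg_vec) then VV[0][0]++ -> VV[0]=[5, 7, 0]
Event 9: SEND 2->0: VV[2][2]++ -> VV[2]=[3, 5, 3], msg_vec=[3, 5, 3]; VV[0]=max(VV[0],msg_vec) then VV[0][0]++ -> VV[0]=[6, 7, 3]
Final vectors: VV[0]=[6, 7, 3]; VV[1]=[4, 7, 0]; VV[2]=[3, 5, 3]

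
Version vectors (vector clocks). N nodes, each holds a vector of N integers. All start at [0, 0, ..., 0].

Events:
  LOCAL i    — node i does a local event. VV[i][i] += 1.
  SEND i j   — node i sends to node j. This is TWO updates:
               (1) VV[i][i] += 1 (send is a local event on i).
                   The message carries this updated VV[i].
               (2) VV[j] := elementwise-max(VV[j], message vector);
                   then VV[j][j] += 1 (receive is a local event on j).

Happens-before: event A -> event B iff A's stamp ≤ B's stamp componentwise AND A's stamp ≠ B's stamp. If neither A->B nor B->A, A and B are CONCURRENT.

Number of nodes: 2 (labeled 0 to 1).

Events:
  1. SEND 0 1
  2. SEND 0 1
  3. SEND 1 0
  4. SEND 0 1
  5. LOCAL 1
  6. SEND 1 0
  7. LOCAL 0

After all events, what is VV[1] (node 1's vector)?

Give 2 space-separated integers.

Answer: 4 6

Derivation:
Initial: VV[0]=[0, 0]
Initial: VV[1]=[0, 0]
Event 1: SEND 0->1: VV[0][0]++ -> VV[0]=[1, 0], msg_vec=[1, 0]; VV[1]=max(VV[1],msg_vec) then VV[1][1]++ -> VV[1]=[1, 1]
Event 2: SEND 0->1: VV[0][0]++ -> VV[0]=[2, 0], msg_vec=[2, 0]; VV[1]=max(VV[1],msg_vec) then VV[1][1]++ -> VV[1]=[2, 2]
Event 3: SEND 1->0: VV[1][1]++ -> VV[1]=[2, 3], msg_vec=[2, 3]; VV[0]=max(VV[0],msg_vec) then VV[0][0]++ -> VV[0]=[3, 3]
Event 4: SEND 0->1: VV[0][0]++ -> VV[0]=[4, 3], msg_vec=[4, 3]; VV[1]=max(VV[1],msg_vec) then VV[1][1]++ -> VV[1]=[4, 4]
Event 5: LOCAL 1: VV[1][1]++ -> VV[1]=[4, 5]
Event 6: SEND 1->0: VV[1][1]++ -> VV[1]=[4, 6], msg_vec=[4, 6]; VV[0]=max(VV[0],msg_vec) then VV[0][0]++ -> VV[0]=[5, 6]
Event 7: LOCAL 0: VV[0][0]++ -> VV[0]=[6, 6]
Final vectors: VV[0]=[6, 6]; VV[1]=[4, 6]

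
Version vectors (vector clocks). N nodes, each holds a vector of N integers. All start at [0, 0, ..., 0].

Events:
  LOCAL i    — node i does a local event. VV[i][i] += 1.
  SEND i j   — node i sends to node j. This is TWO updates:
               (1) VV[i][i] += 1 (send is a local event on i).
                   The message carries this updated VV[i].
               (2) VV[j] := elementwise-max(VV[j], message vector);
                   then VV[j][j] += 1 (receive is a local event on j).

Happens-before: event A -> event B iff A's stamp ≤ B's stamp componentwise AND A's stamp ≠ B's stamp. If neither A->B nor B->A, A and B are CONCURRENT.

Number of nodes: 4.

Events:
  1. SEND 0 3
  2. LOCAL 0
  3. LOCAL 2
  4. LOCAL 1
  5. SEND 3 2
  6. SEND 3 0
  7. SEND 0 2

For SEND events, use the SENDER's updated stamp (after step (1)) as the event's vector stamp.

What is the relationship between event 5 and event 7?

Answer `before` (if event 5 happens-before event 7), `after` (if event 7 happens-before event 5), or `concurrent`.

Initial: VV[0]=[0, 0, 0, 0]
Initial: VV[1]=[0, 0, 0, 0]
Initial: VV[2]=[0, 0, 0, 0]
Initial: VV[3]=[0, 0, 0, 0]
Event 1: SEND 0->3: VV[0][0]++ -> VV[0]=[1, 0, 0, 0], msg_vec=[1, 0, 0, 0]; VV[3]=max(VV[3],msg_vec) then VV[3][3]++ -> VV[3]=[1, 0, 0, 1]
Event 2: LOCAL 0: VV[0][0]++ -> VV[0]=[2, 0, 0, 0]
Event 3: LOCAL 2: VV[2][2]++ -> VV[2]=[0, 0, 1, 0]
Event 4: LOCAL 1: VV[1][1]++ -> VV[1]=[0, 1, 0, 0]
Event 5: SEND 3->2: VV[3][3]++ -> VV[3]=[1, 0, 0, 2], msg_vec=[1, 0, 0, 2]; VV[2]=max(VV[2],msg_vec) then VV[2][2]++ -> VV[2]=[1, 0, 2, 2]
Event 6: SEND 3->0: VV[3][3]++ -> VV[3]=[1, 0, 0, 3], msg_vec=[1, 0, 0, 3]; VV[0]=max(VV[0],msg_vec) then VV[0][0]++ -> VV[0]=[3, 0, 0, 3]
Event 7: SEND 0->2: VV[0][0]++ -> VV[0]=[4, 0, 0, 3], msg_vec=[4, 0, 0, 3]; VV[2]=max(VV[2],msg_vec) then VV[2][2]++ -> VV[2]=[4, 0, 3, 3]
Event 5 stamp: [1, 0, 0, 2]
Event 7 stamp: [4, 0, 0, 3]
[1, 0, 0, 2] <= [4, 0, 0, 3]? True
[4, 0, 0, 3] <= [1, 0, 0, 2]? False
Relation: before

Answer: before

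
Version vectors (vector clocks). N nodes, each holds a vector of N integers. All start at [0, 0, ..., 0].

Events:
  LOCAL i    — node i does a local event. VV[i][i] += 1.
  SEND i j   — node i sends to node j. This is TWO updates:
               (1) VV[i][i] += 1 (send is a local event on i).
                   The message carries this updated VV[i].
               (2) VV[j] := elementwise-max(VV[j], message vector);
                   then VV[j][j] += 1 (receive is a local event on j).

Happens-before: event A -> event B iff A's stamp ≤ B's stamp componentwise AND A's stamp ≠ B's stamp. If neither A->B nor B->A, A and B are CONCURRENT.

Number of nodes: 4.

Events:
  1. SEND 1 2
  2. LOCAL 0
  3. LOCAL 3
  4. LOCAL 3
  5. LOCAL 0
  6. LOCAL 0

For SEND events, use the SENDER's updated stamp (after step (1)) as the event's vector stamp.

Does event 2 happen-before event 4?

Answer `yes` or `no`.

Answer: no

Derivation:
Initial: VV[0]=[0, 0, 0, 0]
Initial: VV[1]=[0, 0, 0, 0]
Initial: VV[2]=[0, 0, 0, 0]
Initial: VV[3]=[0, 0, 0, 0]
Event 1: SEND 1->2: VV[1][1]++ -> VV[1]=[0, 1, 0, 0], msg_vec=[0, 1, 0, 0]; VV[2]=max(VV[2],msg_vec) then VV[2][2]++ -> VV[2]=[0, 1, 1, 0]
Event 2: LOCAL 0: VV[0][0]++ -> VV[0]=[1, 0, 0, 0]
Event 3: LOCAL 3: VV[3][3]++ -> VV[3]=[0, 0, 0, 1]
Event 4: LOCAL 3: VV[3][3]++ -> VV[3]=[0, 0, 0, 2]
Event 5: LOCAL 0: VV[0][0]++ -> VV[0]=[2, 0, 0, 0]
Event 6: LOCAL 0: VV[0][0]++ -> VV[0]=[3, 0, 0, 0]
Event 2 stamp: [1, 0, 0, 0]
Event 4 stamp: [0, 0, 0, 2]
[1, 0, 0, 0] <= [0, 0, 0, 2]? False. Equal? False. Happens-before: False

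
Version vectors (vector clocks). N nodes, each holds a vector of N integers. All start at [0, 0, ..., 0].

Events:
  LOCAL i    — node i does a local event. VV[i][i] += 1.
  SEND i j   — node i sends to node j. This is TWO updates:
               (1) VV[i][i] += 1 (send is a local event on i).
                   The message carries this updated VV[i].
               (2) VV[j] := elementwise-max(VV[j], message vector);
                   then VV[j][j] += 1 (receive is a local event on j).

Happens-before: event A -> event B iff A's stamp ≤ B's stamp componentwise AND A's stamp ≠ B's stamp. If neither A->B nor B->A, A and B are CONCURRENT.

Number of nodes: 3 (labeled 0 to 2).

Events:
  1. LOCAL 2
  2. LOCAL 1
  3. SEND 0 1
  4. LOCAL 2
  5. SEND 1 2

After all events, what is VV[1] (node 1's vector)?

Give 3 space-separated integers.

Answer: 1 3 0

Derivation:
Initial: VV[0]=[0, 0, 0]
Initial: VV[1]=[0, 0, 0]
Initial: VV[2]=[0, 0, 0]
Event 1: LOCAL 2: VV[2][2]++ -> VV[2]=[0, 0, 1]
Event 2: LOCAL 1: VV[1][1]++ -> VV[1]=[0, 1, 0]
Event 3: SEND 0->1: VV[0][0]++ -> VV[0]=[1, 0, 0], msg_vec=[1, 0, 0]; VV[1]=max(VV[1],msg_vec) then VV[1][1]++ -> VV[1]=[1, 2, 0]
Event 4: LOCAL 2: VV[2][2]++ -> VV[2]=[0, 0, 2]
Event 5: SEND 1->2: VV[1][1]++ -> VV[1]=[1, 3, 0], msg_vec=[1, 3, 0]; VV[2]=max(VV[2],msg_vec) then VV[2][2]++ -> VV[2]=[1, 3, 3]
Final vectors: VV[0]=[1, 0, 0]; VV[1]=[1, 3, 0]; VV[2]=[1, 3, 3]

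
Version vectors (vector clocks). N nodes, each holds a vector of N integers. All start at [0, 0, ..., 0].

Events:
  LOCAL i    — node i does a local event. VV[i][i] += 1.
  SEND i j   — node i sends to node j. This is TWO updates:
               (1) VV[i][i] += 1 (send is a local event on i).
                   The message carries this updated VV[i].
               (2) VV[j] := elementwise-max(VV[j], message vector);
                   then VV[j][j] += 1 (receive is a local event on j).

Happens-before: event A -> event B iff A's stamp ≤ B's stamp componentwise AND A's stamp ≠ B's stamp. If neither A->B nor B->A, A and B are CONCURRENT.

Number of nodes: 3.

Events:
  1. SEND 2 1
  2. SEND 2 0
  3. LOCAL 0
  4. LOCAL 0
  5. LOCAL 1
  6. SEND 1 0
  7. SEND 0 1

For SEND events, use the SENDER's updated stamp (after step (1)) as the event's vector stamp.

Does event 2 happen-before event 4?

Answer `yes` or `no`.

Answer: yes

Derivation:
Initial: VV[0]=[0, 0, 0]
Initial: VV[1]=[0, 0, 0]
Initial: VV[2]=[0, 0, 0]
Event 1: SEND 2->1: VV[2][2]++ -> VV[2]=[0, 0, 1], msg_vec=[0, 0, 1]; VV[1]=max(VV[1],msg_vec) then VV[1][1]++ -> VV[1]=[0, 1, 1]
Event 2: SEND 2->0: VV[2][2]++ -> VV[2]=[0, 0, 2], msg_vec=[0, 0, 2]; VV[0]=max(VV[0],msg_vec) then VV[0][0]++ -> VV[0]=[1, 0, 2]
Event 3: LOCAL 0: VV[0][0]++ -> VV[0]=[2, 0, 2]
Event 4: LOCAL 0: VV[0][0]++ -> VV[0]=[3, 0, 2]
Event 5: LOCAL 1: VV[1][1]++ -> VV[1]=[0, 2, 1]
Event 6: SEND 1->0: VV[1][1]++ -> VV[1]=[0, 3, 1], msg_vec=[0, 3, 1]; VV[0]=max(VV[0],msg_vec) then VV[0][0]++ -> VV[0]=[4, 3, 2]
Event 7: SEND 0->1: VV[0][0]++ -> VV[0]=[5, 3, 2], msg_vec=[5, 3, 2]; VV[1]=max(VV[1],msg_vec) then VV[1][1]++ -> VV[1]=[5, 4, 2]
Event 2 stamp: [0, 0, 2]
Event 4 stamp: [3, 0, 2]
[0, 0, 2] <= [3, 0, 2]? True. Equal? False. Happens-before: True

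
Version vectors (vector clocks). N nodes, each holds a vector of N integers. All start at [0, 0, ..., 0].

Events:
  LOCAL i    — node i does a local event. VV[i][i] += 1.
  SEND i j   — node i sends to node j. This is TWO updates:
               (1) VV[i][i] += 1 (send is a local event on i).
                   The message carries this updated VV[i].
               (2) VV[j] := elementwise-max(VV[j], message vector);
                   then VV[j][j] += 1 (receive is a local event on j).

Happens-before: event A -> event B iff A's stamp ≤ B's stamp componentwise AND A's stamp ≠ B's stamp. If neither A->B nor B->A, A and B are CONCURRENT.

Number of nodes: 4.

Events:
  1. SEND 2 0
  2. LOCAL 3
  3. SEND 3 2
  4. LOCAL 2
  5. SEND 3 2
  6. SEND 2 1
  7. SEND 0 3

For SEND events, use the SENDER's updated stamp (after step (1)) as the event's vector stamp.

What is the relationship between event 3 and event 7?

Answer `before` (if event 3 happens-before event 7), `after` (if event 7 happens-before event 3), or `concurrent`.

Answer: concurrent

Derivation:
Initial: VV[0]=[0, 0, 0, 0]
Initial: VV[1]=[0, 0, 0, 0]
Initial: VV[2]=[0, 0, 0, 0]
Initial: VV[3]=[0, 0, 0, 0]
Event 1: SEND 2->0: VV[2][2]++ -> VV[2]=[0, 0, 1, 0], msg_vec=[0, 0, 1, 0]; VV[0]=max(VV[0],msg_vec) then VV[0][0]++ -> VV[0]=[1, 0, 1, 0]
Event 2: LOCAL 3: VV[3][3]++ -> VV[3]=[0, 0, 0, 1]
Event 3: SEND 3->2: VV[3][3]++ -> VV[3]=[0, 0, 0, 2], msg_vec=[0, 0, 0, 2]; VV[2]=max(VV[2],msg_vec) then VV[2][2]++ -> VV[2]=[0, 0, 2, 2]
Event 4: LOCAL 2: VV[2][2]++ -> VV[2]=[0, 0, 3, 2]
Event 5: SEND 3->2: VV[3][3]++ -> VV[3]=[0, 0, 0, 3], msg_vec=[0, 0, 0, 3]; VV[2]=max(VV[2],msg_vec) then VV[2][2]++ -> VV[2]=[0, 0, 4, 3]
Event 6: SEND 2->1: VV[2][2]++ -> VV[2]=[0, 0, 5, 3], msg_vec=[0, 0, 5, 3]; VV[1]=max(VV[1],msg_vec) then VV[1][1]++ -> VV[1]=[0, 1, 5, 3]
Event 7: SEND 0->3: VV[0][0]++ -> VV[0]=[2, 0, 1, 0], msg_vec=[2, 0, 1, 0]; VV[3]=max(VV[3],msg_vec) then VV[3][3]++ -> VV[3]=[2, 0, 1, 4]
Event 3 stamp: [0, 0, 0, 2]
Event 7 stamp: [2, 0, 1, 0]
[0, 0, 0, 2] <= [2, 0, 1, 0]? False
[2, 0, 1, 0] <= [0, 0, 0, 2]? False
Relation: concurrent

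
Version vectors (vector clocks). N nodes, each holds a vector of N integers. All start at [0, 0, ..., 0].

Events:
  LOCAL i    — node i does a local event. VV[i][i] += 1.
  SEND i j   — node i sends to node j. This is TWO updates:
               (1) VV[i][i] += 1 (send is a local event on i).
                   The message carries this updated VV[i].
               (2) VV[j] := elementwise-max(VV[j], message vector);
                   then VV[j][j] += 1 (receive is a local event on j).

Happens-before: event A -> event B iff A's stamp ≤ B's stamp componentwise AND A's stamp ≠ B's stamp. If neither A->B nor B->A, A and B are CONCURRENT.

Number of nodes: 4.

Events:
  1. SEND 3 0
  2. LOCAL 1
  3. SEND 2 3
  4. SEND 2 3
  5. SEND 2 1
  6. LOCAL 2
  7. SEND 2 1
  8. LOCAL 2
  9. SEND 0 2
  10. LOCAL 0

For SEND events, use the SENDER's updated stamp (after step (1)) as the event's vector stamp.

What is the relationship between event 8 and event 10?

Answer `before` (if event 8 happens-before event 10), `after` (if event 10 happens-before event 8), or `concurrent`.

Initial: VV[0]=[0, 0, 0, 0]
Initial: VV[1]=[0, 0, 0, 0]
Initial: VV[2]=[0, 0, 0, 0]
Initial: VV[3]=[0, 0, 0, 0]
Event 1: SEND 3->0: VV[3][3]++ -> VV[3]=[0, 0, 0, 1], msg_vec=[0, 0, 0, 1]; VV[0]=max(VV[0],msg_vec) then VV[0][0]++ -> VV[0]=[1, 0, 0, 1]
Event 2: LOCAL 1: VV[1][1]++ -> VV[1]=[0, 1, 0, 0]
Event 3: SEND 2->3: VV[2][2]++ -> VV[2]=[0, 0, 1, 0], msg_vec=[0, 0, 1, 0]; VV[3]=max(VV[3],msg_vec) then VV[3][3]++ -> VV[3]=[0, 0, 1, 2]
Event 4: SEND 2->3: VV[2][2]++ -> VV[2]=[0, 0, 2, 0], msg_vec=[0, 0, 2, 0]; VV[3]=max(VV[3],msg_vec) then VV[3][3]++ -> VV[3]=[0, 0, 2, 3]
Event 5: SEND 2->1: VV[2][2]++ -> VV[2]=[0, 0, 3, 0], msg_vec=[0, 0, 3, 0]; VV[1]=max(VV[1],msg_vec) then VV[1][1]++ -> VV[1]=[0, 2, 3, 0]
Event 6: LOCAL 2: VV[2][2]++ -> VV[2]=[0, 0, 4, 0]
Event 7: SEND 2->1: VV[2][2]++ -> VV[2]=[0, 0, 5, 0], msg_vec=[0, 0, 5, 0]; VV[1]=max(VV[1],msg_vec) then VV[1][1]++ -> VV[1]=[0, 3, 5, 0]
Event 8: LOCAL 2: VV[2][2]++ -> VV[2]=[0, 0, 6, 0]
Event 9: SEND 0->2: VV[0][0]++ -> VV[0]=[2, 0, 0, 1], msg_vec=[2, 0, 0, 1]; VV[2]=max(VV[2],msg_vec) then VV[2][2]++ -> VV[2]=[2, 0, 7, 1]
Event 10: LOCAL 0: VV[0][0]++ -> VV[0]=[3, 0, 0, 1]
Event 8 stamp: [0, 0, 6, 0]
Event 10 stamp: [3, 0, 0, 1]
[0, 0, 6, 0] <= [3, 0, 0, 1]? False
[3, 0, 0, 1] <= [0, 0, 6, 0]? False
Relation: concurrent

Answer: concurrent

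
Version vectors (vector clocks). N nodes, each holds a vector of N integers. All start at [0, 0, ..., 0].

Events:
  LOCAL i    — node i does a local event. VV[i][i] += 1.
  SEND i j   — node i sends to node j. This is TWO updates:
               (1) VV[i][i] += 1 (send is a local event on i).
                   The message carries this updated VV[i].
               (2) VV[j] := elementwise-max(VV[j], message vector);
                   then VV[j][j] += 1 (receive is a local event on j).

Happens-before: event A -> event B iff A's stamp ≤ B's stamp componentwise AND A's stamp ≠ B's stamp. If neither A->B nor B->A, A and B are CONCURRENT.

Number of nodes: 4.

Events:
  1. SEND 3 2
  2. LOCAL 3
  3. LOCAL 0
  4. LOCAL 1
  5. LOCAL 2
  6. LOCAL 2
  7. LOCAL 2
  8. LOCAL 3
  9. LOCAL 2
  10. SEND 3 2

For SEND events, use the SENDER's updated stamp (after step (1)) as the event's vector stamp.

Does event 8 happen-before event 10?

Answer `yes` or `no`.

Initial: VV[0]=[0, 0, 0, 0]
Initial: VV[1]=[0, 0, 0, 0]
Initial: VV[2]=[0, 0, 0, 0]
Initial: VV[3]=[0, 0, 0, 0]
Event 1: SEND 3->2: VV[3][3]++ -> VV[3]=[0, 0, 0, 1], msg_vec=[0, 0, 0, 1]; VV[2]=max(VV[2],msg_vec) then VV[2][2]++ -> VV[2]=[0, 0, 1, 1]
Event 2: LOCAL 3: VV[3][3]++ -> VV[3]=[0, 0, 0, 2]
Event 3: LOCAL 0: VV[0][0]++ -> VV[0]=[1, 0, 0, 0]
Event 4: LOCAL 1: VV[1][1]++ -> VV[1]=[0, 1, 0, 0]
Event 5: LOCAL 2: VV[2][2]++ -> VV[2]=[0, 0, 2, 1]
Event 6: LOCAL 2: VV[2][2]++ -> VV[2]=[0, 0, 3, 1]
Event 7: LOCAL 2: VV[2][2]++ -> VV[2]=[0, 0, 4, 1]
Event 8: LOCAL 3: VV[3][3]++ -> VV[3]=[0, 0, 0, 3]
Event 9: LOCAL 2: VV[2][2]++ -> VV[2]=[0, 0, 5, 1]
Event 10: SEND 3->2: VV[3][3]++ -> VV[3]=[0, 0, 0, 4], msg_vec=[0, 0, 0, 4]; VV[2]=max(VV[2],msg_vec) then VV[2][2]++ -> VV[2]=[0, 0, 6, 4]
Event 8 stamp: [0, 0, 0, 3]
Event 10 stamp: [0, 0, 0, 4]
[0, 0, 0, 3] <= [0, 0, 0, 4]? True. Equal? False. Happens-before: True

Answer: yes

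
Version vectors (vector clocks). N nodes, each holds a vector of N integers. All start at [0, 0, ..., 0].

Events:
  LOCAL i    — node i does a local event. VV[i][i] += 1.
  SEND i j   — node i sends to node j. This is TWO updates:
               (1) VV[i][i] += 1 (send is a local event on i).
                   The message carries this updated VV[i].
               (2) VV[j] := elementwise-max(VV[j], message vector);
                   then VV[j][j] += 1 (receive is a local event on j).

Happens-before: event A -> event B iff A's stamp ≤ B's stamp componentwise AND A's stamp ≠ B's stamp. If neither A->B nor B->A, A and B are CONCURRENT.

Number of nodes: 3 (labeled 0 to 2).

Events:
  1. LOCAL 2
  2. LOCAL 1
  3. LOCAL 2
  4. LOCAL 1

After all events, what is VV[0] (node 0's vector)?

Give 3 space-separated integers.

Initial: VV[0]=[0, 0, 0]
Initial: VV[1]=[0, 0, 0]
Initial: VV[2]=[0, 0, 0]
Event 1: LOCAL 2: VV[2][2]++ -> VV[2]=[0, 0, 1]
Event 2: LOCAL 1: VV[1][1]++ -> VV[1]=[0, 1, 0]
Event 3: LOCAL 2: VV[2][2]++ -> VV[2]=[0, 0, 2]
Event 4: LOCAL 1: VV[1][1]++ -> VV[1]=[0, 2, 0]
Final vectors: VV[0]=[0, 0, 0]; VV[1]=[0, 2, 0]; VV[2]=[0, 0, 2]

Answer: 0 0 0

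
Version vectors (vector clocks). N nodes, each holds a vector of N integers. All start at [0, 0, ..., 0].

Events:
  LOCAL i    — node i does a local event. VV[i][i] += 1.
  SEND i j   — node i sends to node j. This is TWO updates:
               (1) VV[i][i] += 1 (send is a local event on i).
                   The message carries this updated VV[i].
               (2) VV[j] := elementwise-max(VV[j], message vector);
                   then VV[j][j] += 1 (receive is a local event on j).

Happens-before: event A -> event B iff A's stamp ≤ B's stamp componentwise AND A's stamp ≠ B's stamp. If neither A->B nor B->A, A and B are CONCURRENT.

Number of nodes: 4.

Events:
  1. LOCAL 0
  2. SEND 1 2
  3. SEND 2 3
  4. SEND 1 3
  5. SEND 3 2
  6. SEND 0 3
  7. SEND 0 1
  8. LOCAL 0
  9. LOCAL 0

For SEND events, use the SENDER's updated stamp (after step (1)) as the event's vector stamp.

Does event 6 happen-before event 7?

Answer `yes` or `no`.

Answer: yes

Derivation:
Initial: VV[0]=[0, 0, 0, 0]
Initial: VV[1]=[0, 0, 0, 0]
Initial: VV[2]=[0, 0, 0, 0]
Initial: VV[3]=[0, 0, 0, 0]
Event 1: LOCAL 0: VV[0][0]++ -> VV[0]=[1, 0, 0, 0]
Event 2: SEND 1->2: VV[1][1]++ -> VV[1]=[0, 1, 0, 0], msg_vec=[0, 1, 0, 0]; VV[2]=max(VV[2],msg_vec) then VV[2][2]++ -> VV[2]=[0, 1, 1, 0]
Event 3: SEND 2->3: VV[2][2]++ -> VV[2]=[0, 1, 2, 0], msg_vec=[0, 1, 2, 0]; VV[3]=max(VV[3],msg_vec) then VV[3][3]++ -> VV[3]=[0, 1, 2, 1]
Event 4: SEND 1->3: VV[1][1]++ -> VV[1]=[0, 2, 0, 0], msg_vec=[0, 2, 0, 0]; VV[3]=max(VV[3],msg_vec) then VV[3][3]++ -> VV[3]=[0, 2, 2, 2]
Event 5: SEND 3->2: VV[3][3]++ -> VV[3]=[0, 2, 2, 3], msg_vec=[0, 2, 2, 3]; VV[2]=max(VV[2],msg_vec) then VV[2][2]++ -> VV[2]=[0, 2, 3, 3]
Event 6: SEND 0->3: VV[0][0]++ -> VV[0]=[2, 0, 0, 0], msg_vec=[2, 0, 0, 0]; VV[3]=max(VV[3],msg_vec) then VV[3][3]++ -> VV[3]=[2, 2, 2, 4]
Event 7: SEND 0->1: VV[0][0]++ -> VV[0]=[3, 0, 0, 0], msg_vec=[3, 0, 0, 0]; VV[1]=max(VV[1],msg_vec) then VV[1][1]++ -> VV[1]=[3, 3, 0, 0]
Event 8: LOCAL 0: VV[0][0]++ -> VV[0]=[4, 0, 0, 0]
Event 9: LOCAL 0: VV[0][0]++ -> VV[0]=[5, 0, 0, 0]
Event 6 stamp: [2, 0, 0, 0]
Event 7 stamp: [3, 0, 0, 0]
[2, 0, 0, 0] <= [3, 0, 0, 0]? True. Equal? False. Happens-before: True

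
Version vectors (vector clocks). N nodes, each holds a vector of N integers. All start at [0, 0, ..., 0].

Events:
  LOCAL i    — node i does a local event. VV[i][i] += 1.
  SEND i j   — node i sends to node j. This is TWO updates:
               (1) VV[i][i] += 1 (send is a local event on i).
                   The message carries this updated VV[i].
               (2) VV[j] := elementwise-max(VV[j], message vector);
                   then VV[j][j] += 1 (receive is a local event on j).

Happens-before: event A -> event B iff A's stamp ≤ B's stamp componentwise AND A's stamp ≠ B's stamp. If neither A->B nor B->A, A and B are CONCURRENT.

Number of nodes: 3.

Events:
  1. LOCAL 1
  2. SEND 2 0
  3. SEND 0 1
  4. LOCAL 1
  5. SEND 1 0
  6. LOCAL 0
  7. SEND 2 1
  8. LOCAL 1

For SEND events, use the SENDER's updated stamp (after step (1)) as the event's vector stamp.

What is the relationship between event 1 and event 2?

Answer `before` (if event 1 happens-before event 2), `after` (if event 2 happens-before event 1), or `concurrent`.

Answer: concurrent

Derivation:
Initial: VV[0]=[0, 0, 0]
Initial: VV[1]=[0, 0, 0]
Initial: VV[2]=[0, 0, 0]
Event 1: LOCAL 1: VV[1][1]++ -> VV[1]=[0, 1, 0]
Event 2: SEND 2->0: VV[2][2]++ -> VV[2]=[0, 0, 1], msg_vec=[0, 0, 1]; VV[0]=max(VV[0],msg_vec) then VV[0][0]++ -> VV[0]=[1, 0, 1]
Event 3: SEND 0->1: VV[0][0]++ -> VV[0]=[2, 0, 1], msg_vec=[2, 0, 1]; VV[1]=max(VV[1],msg_vec) then VV[1][1]++ -> VV[1]=[2, 2, 1]
Event 4: LOCAL 1: VV[1][1]++ -> VV[1]=[2, 3, 1]
Event 5: SEND 1->0: VV[1][1]++ -> VV[1]=[2, 4, 1], msg_vec=[2, 4, 1]; VV[0]=max(VV[0],msg_vec) then VV[0][0]++ -> VV[0]=[3, 4, 1]
Event 6: LOCAL 0: VV[0][0]++ -> VV[0]=[4, 4, 1]
Event 7: SEND 2->1: VV[2][2]++ -> VV[2]=[0, 0, 2], msg_vec=[0, 0, 2]; VV[1]=max(VV[1],msg_vec) then VV[1][1]++ -> VV[1]=[2, 5, 2]
Event 8: LOCAL 1: VV[1][1]++ -> VV[1]=[2, 6, 2]
Event 1 stamp: [0, 1, 0]
Event 2 stamp: [0, 0, 1]
[0, 1, 0] <= [0, 0, 1]? False
[0, 0, 1] <= [0, 1, 0]? False
Relation: concurrent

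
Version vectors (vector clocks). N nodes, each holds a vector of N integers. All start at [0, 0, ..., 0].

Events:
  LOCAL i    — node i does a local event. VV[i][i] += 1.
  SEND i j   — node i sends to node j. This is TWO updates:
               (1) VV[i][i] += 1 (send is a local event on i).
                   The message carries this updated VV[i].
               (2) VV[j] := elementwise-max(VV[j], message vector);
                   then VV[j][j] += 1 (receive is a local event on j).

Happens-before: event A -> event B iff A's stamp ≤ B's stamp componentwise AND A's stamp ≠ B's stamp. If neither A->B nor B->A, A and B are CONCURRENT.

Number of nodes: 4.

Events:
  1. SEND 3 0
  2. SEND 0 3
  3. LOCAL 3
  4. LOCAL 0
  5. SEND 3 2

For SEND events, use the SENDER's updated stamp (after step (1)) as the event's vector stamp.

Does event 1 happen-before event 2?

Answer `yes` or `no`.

Answer: yes

Derivation:
Initial: VV[0]=[0, 0, 0, 0]
Initial: VV[1]=[0, 0, 0, 0]
Initial: VV[2]=[0, 0, 0, 0]
Initial: VV[3]=[0, 0, 0, 0]
Event 1: SEND 3->0: VV[3][3]++ -> VV[3]=[0, 0, 0, 1], msg_vec=[0, 0, 0, 1]; VV[0]=max(VV[0],msg_vec) then VV[0][0]++ -> VV[0]=[1, 0, 0, 1]
Event 2: SEND 0->3: VV[0][0]++ -> VV[0]=[2, 0, 0, 1], msg_vec=[2, 0, 0, 1]; VV[3]=max(VV[3],msg_vec) then VV[3][3]++ -> VV[3]=[2, 0, 0, 2]
Event 3: LOCAL 3: VV[3][3]++ -> VV[3]=[2, 0, 0, 3]
Event 4: LOCAL 0: VV[0][0]++ -> VV[0]=[3, 0, 0, 1]
Event 5: SEND 3->2: VV[3][3]++ -> VV[3]=[2, 0, 0, 4], msg_vec=[2, 0, 0, 4]; VV[2]=max(VV[2],msg_vec) then VV[2][2]++ -> VV[2]=[2, 0, 1, 4]
Event 1 stamp: [0, 0, 0, 1]
Event 2 stamp: [2, 0, 0, 1]
[0, 0, 0, 1] <= [2, 0, 0, 1]? True. Equal? False. Happens-before: True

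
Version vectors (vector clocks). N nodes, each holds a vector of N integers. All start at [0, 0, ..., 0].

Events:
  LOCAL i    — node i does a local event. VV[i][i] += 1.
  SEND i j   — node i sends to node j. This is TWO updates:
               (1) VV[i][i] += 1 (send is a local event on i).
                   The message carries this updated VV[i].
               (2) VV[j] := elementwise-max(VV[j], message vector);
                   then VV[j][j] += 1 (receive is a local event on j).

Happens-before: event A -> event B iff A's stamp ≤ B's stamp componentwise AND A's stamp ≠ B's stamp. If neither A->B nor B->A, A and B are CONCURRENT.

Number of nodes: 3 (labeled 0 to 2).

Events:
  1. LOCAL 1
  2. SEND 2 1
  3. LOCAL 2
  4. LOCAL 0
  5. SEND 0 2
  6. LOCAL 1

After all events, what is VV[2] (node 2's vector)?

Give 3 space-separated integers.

Answer: 2 0 3

Derivation:
Initial: VV[0]=[0, 0, 0]
Initial: VV[1]=[0, 0, 0]
Initial: VV[2]=[0, 0, 0]
Event 1: LOCAL 1: VV[1][1]++ -> VV[1]=[0, 1, 0]
Event 2: SEND 2->1: VV[2][2]++ -> VV[2]=[0, 0, 1], msg_vec=[0, 0, 1]; VV[1]=max(VV[1],msg_vec) then VV[1][1]++ -> VV[1]=[0, 2, 1]
Event 3: LOCAL 2: VV[2][2]++ -> VV[2]=[0, 0, 2]
Event 4: LOCAL 0: VV[0][0]++ -> VV[0]=[1, 0, 0]
Event 5: SEND 0->2: VV[0][0]++ -> VV[0]=[2, 0, 0], msg_vec=[2, 0, 0]; VV[2]=max(VV[2],msg_vec) then VV[2][2]++ -> VV[2]=[2, 0, 3]
Event 6: LOCAL 1: VV[1][1]++ -> VV[1]=[0, 3, 1]
Final vectors: VV[0]=[2, 0, 0]; VV[1]=[0, 3, 1]; VV[2]=[2, 0, 3]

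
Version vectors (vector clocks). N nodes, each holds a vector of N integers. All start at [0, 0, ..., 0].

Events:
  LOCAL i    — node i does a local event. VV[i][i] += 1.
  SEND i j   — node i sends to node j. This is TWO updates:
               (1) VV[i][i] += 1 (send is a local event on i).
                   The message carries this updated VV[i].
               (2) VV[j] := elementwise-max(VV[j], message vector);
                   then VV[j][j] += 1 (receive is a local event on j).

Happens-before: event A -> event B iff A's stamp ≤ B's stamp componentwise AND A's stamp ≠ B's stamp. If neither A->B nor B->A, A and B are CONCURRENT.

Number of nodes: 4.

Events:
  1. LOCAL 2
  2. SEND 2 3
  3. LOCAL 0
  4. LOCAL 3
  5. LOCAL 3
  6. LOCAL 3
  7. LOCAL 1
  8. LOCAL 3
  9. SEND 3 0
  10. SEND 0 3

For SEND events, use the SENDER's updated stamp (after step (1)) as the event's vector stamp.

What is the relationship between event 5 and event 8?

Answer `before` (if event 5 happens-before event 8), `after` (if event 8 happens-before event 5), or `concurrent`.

Answer: before

Derivation:
Initial: VV[0]=[0, 0, 0, 0]
Initial: VV[1]=[0, 0, 0, 0]
Initial: VV[2]=[0, 0, 0, 0]
Initial: VV[3]=[0, 0, 0, 0]
Event 1: LOCAL 2: VV[2][2]++ -> VV[2]=[0, 0, 1, 0]
Event 2: SEND 2->3: VV[2][2]++ -> VV[2]=[0, 0, 2, 0], msg_vec=[0, 0, 2, 0]; VV[3]=max(VV[3],msg_vec) then VV[3][3]++ -> VV[3]=[0, 0, 2, 1]
Event 3: LOCAL 0: VV[0][0]++ -> VV[0]=[1, 0, 0, 0]
Event 4: LOCAL 3: VV[3][3]++ -> VV[3]=[0, 0, 2, 2]
Event 5: LOCAL 3: VV[3][3]++ -> VV[3]=[0, 0, 2, 3]
Event 6: LOCAL 3: VV[3][3]++ -> VV[3]=[0, 0, 2, 4]
Event 7: LOCAL 1: VV[1][1]++ -> VV[1]=[0, 1, 0, 0]
Event 8: LOCAL 3: VV[3][3]++ -> VV[3]=[0, 0, 2, 5]
Event 9: SEND 3->0: VV[3][3]++ -> VV[3]=[0, 0, 2, 6], msg_vec=[0, 0, 2, 6]; VV[0]=max(VV[0],msg_vec) then VV[0][0]++ -> VV[0]=[2, 0, 2, 6]
Event 10: SEND 0->3: VV[0][0]++ -> VV[0]=[3, 0, 2, 6], msg_vec=[3, 0, 2, 6]; VV[3]=max(VV[3],msg_vec) then VV[3][3]++ -> VV[3]=[3, 0, 2, 7]
Event 5 stamp: [0, 0, 2, 3]
Event 8 stamp: [0, 0, 2, 5]
[0, 0, 2, 3] <= [0, 0, 2, 5]? True
[0, 0, 2, 5] <= [0, 0, 2, 3]? False
Relation: before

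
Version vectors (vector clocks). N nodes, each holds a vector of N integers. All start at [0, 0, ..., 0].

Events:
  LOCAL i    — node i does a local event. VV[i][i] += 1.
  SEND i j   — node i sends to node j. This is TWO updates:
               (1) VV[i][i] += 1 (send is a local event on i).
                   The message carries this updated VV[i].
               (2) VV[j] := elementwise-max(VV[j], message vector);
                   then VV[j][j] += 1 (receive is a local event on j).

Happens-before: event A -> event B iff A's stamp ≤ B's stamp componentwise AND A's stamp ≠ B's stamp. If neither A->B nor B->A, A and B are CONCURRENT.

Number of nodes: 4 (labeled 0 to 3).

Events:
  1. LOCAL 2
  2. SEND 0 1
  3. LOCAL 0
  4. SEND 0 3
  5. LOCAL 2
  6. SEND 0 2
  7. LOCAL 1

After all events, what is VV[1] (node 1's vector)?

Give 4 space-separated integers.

Initial: VV[0]=[0, 0, 0, 0]
Initial: VV[1]=[0, 0, 0, 0]
Initial: VV[2]=[0, 0, 0, 0]
Initial: VV[3]=[0, 0, 0, 0]
Event 1: LOCAL 2: VV[2][2]++ -> VV[2]=[0, 0, 1, 0]
Event 2: SEND 0->1: VV[0][0]++ -> VV[0]=[1, 0, 0, 0], msg_vec=[1, 0, 0, 0]; VV[1]=max(VV[1],msg_vec) then VV[1][1]++ -> VV[1]=[1, 1, 0, 0]
Event 3: LOCAL 0: VV[0][0]++ -> VV[0]=[2, 0, 0, 0]
Event 4: SEND 0->3: VV[0][0]++ -> VV[0]=[3, 0, 0, 0], msg_vec=[3, 0, 0, 0]; VV[3]=max(VV[3],msg_vec) then VV[3][3]++ -> VV[3]=[3, 0, 0, 1]
Event 5: LOCAL 2: VV[2][2]++ -> VV[2]=[0, 0, 2, 0]
Event 6: SEND 0->2: VV[0][0]++ -> VV[0]=[4, 0, 0, 0], msg_vec=[4, 0, 0, 0]; VV[2]=max(VV[2],msg_vec) then VV[2][2]++ -> VV[2]=[4, 0, 3, 0]
Event 7: LOCAL 1: VV[1][1]++ -> VV[1]=[1, 2, 0, 0]
Final vectors: VV[0]=[4, 0, 0, 0]; VV[1]=[1, 2, 0, 0]; VV[2]=[4, 0, 3, 0]; VV[3]=[3, 0, 0, 1]

Answer: 1 2 0 0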